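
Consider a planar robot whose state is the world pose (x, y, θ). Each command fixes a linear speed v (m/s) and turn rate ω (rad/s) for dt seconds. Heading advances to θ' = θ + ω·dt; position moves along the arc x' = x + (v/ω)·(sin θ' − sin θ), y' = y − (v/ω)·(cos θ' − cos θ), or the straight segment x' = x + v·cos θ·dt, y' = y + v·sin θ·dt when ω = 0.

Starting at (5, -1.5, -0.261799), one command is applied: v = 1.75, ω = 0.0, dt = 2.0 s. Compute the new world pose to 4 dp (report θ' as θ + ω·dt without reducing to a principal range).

θ' = -0.2618 + 0.0·2.0 = -0.2618
ω = 0 → straight: x' = 5 + 1.75·cos(-0.2618)·2.0 = 8.3807
y' = -1.5 + 1.75·sin(-0.2618)·2.0 = -2.4059

(8.3807, -2.4059, -0.2618)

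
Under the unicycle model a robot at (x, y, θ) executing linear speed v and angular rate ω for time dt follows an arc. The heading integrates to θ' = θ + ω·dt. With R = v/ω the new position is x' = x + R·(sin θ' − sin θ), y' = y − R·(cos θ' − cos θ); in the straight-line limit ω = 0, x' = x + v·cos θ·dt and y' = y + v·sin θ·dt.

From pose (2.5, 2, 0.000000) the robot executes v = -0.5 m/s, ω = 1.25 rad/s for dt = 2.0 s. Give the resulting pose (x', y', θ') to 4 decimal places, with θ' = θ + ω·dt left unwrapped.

(2.2606, 1.2795, 2.5000)

θ' = 0.0000 + 1.25·2.0 = 2.5000
R = v/ω = -0.5/1.25 = -0.4000
x' = 2.5 + -0.4000·(sin 2.5000 − sin 0.0000) = 2.2606
y' = 2 − -0.4000·(cos 2.5000 − cos 0.0000) = 1.2795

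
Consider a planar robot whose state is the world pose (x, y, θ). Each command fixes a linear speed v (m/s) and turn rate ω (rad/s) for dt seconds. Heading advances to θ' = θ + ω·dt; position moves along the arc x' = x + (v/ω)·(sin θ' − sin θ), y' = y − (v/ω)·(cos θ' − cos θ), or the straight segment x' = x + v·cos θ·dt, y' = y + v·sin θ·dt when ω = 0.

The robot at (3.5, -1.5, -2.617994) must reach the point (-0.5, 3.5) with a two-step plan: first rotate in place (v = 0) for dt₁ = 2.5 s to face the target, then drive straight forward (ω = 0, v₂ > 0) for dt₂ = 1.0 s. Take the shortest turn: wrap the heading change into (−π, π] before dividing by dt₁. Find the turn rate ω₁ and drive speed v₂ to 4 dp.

ω₁ = -0.5679, v₂ = 6.4031

heading to target = atan2(3.5−-1.5, -0.5−3.5) = 2.2455
Δθ = wrap(2.2455 − -2.6180) = -1.4197; ω₁ = Δθ/dt₁ = -0.5679
distance = √((-0.5−3.5)² + (3.5−-1.5)²) = 6.4031; v₂ = distance/dt₂ = 6.4031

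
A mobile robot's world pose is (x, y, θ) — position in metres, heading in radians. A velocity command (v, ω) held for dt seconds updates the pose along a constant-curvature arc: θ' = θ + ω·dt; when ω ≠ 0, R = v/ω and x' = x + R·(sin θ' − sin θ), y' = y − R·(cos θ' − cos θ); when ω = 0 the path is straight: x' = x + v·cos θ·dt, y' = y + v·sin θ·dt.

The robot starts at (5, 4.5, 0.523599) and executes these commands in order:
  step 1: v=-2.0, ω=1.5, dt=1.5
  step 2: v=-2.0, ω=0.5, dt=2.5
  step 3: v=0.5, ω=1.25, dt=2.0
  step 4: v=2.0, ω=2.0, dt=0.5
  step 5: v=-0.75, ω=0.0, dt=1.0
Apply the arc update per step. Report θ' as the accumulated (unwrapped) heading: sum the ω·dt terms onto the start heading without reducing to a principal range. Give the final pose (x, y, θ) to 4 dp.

(10.5826, 2.5857, 7.5236)

step 1: θ'=2.7736 (R=-1.3333) → pose (5.1870, 2.1012, 2.7736)
step 2: θ'=4.0236 (R=-4.0000) → pose (9.7140, 3.2910, 4.0236)
step 3: θ'=6.5236 (R=0.4000) → pose (10.1181, 2.6483, 6.5236)
step 4: θ'=7.5236 (R=1.0000) → pose (10.8259, 3.2951, 7.5236)
step 5: θ'=7.5236 (straight) → pose (10.5826, 2.5857, 7.5236)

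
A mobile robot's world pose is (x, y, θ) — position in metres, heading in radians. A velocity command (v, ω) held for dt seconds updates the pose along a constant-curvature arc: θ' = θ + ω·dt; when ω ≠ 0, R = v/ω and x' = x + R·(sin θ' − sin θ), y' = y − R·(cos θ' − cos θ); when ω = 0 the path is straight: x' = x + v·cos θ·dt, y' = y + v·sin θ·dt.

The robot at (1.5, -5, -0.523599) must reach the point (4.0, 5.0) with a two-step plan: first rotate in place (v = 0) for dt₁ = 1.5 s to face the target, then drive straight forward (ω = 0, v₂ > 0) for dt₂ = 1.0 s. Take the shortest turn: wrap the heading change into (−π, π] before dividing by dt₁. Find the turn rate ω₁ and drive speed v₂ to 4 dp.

ω₁ = 1.2329, v₂ = 10.3078

heading to target = atan2(5−-5, 4−1.5) = 1.3258
Δθ = wrap(1.3258 − -0.5236) = 1.8494; ω₁ = Δθ/dt₁ = 1.2329
distance = √((4−1.5)² + (5−-5)²) = 10.3078; v₂ = distance/dt₂ = 10.3078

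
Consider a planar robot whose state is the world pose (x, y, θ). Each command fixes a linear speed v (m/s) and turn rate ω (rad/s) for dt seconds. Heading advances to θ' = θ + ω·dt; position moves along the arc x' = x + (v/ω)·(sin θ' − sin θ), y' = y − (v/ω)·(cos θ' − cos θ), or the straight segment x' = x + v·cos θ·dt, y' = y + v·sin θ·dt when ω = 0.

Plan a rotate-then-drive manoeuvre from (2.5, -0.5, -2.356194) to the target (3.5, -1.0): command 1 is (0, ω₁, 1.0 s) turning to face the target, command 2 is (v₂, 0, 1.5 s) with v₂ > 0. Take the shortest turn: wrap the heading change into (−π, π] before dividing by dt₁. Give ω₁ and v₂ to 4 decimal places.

heading to target = atan2(-1−-0.5, 3.5−2.5) = -0.4636
Δθ = wrap(-0.4636 − -2.3562) = 1.8925; ω₁ = Δθ/dt₁ = 1.8925
distance = √((3.5−2.5)² + (-1−-0.5)²) = 1.1180; v₂ = distance/dt₂ = 0.7454

ω₁ = 1.8925, v₂ = 0.7454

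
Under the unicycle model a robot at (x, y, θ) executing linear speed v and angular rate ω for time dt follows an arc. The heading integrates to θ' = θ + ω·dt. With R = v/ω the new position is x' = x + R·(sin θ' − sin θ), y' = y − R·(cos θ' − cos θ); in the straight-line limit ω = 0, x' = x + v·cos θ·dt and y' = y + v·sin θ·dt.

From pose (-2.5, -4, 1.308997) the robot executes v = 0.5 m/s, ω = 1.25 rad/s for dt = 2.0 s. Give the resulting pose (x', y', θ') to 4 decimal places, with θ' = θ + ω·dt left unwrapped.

(-3.1340, -3.5823, 3.8090)

θ' = 1.3090 + 1.25·2.0 = 3.8090
R = v/ω = 0.5/1.25 = 0.4000
x' = -2.5 + 0.4000·(sin 3.8090 − sin 1.3090) = -3.1340
y' = -4 − 0.4000·(cos 3.8090 − cos 1.3090) = -3.5823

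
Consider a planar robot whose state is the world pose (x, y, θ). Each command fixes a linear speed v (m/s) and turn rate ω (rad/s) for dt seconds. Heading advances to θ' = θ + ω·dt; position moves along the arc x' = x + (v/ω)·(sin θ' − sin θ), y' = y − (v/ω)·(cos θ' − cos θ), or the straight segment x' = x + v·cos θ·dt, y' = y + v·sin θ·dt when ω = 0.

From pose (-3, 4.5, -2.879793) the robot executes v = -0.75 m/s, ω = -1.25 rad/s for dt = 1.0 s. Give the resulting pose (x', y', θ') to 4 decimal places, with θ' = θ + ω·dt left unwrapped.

θ' = -2.8798 + -1.25·1.0 = -4.1298
R = v/ω = -0.75/-1.25 = 0.6000
x' = -3 + 0.6000·(sin -4.1298 − sin -2.8798) = -2.3437
y' = 4.5 − 0.6000·(cos -4.1298 − cos -2.8798) = 4.2506

(-2.3437, 4.2506, -4.1298)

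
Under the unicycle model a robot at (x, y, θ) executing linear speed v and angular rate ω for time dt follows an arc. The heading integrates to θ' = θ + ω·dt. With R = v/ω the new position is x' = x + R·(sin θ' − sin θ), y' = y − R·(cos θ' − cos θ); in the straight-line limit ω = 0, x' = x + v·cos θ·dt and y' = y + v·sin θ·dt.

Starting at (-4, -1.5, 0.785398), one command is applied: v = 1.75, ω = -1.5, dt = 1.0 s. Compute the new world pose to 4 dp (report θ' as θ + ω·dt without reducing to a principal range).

θ' = 0.7854 + -1.5·1.0 = -0.7146
R = v/ω = 1.75/-1.5 = -1.1667
x' = -4 + -1.1667·(sin -0.7146 − sin 0.7854) = -2.4105
y' = -1.5 − -1.1667·(cos -0.7146 − cos 0.7854) = -1.4437

(-2.4105, -1.4437, -0.7146)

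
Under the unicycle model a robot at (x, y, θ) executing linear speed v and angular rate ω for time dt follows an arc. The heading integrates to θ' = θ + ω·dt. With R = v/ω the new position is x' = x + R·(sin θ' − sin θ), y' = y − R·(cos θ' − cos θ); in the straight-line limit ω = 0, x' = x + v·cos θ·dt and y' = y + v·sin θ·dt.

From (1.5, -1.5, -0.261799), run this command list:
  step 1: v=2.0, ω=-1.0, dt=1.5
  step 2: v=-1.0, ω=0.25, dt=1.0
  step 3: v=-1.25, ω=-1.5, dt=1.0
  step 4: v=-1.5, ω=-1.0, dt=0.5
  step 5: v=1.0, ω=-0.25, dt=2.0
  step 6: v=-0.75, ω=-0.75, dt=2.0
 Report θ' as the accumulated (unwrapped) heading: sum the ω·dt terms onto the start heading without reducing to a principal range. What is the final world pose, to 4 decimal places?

step 1: θ'=-1.7618 (R=-2.0000) → pose (2.9460, -3.8115, -1.7618)
step 2: θ'=-1.5118 (R=-4.0000) → pose (3.0118, -2.8163, -1.5118)
step 3: θ'=-3.0118 (R=0.8333) → pose (3.7358, -1.9409, -3.0118)
step 4: θ'=-3.5118 (R=1.5000) → pose (4.4727, -2.0299, -3.5118)
step 5: θ'=-4.0118 (R=-4.0000) → pose (2.8620, -0.8795, -4.0118)
step 6: θ'=-5.5118 (R=1.0000) → pose (2.7947, -2.2411, -5.5118)

(2.7947, -2.2411, -5.5118)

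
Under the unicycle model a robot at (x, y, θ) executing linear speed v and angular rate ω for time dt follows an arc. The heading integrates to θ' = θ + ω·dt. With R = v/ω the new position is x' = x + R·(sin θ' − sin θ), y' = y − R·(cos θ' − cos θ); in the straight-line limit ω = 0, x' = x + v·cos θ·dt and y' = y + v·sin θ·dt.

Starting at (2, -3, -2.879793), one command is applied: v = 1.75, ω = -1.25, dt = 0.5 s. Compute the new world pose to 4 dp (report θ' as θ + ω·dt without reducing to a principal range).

θ' = -2.8798 + -1.25·0.5 = -3.5048
R = v/ω = 1.75/-1.25 = -1.4000
x' = 2 + -1.4000·(sin -3.5048 − sin -2.8798) = 1.1403
y' = -3 − -1.4000·(cos -3.5048 − cos -2.8798) = -2.9564

(1.1403, -2.9564, -3.5048)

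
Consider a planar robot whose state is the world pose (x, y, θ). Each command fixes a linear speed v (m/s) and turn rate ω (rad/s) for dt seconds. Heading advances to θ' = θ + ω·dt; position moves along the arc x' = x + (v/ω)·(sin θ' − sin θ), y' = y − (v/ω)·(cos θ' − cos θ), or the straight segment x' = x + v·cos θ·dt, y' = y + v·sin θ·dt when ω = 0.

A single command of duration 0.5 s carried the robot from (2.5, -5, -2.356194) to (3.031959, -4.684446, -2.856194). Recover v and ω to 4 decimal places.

Δθ = -2.856194 − -2.356194 = -0.500000
ω = Δθ/dt = -0.500000/0.5 = -1.0000
R = Δx/(sin θ' − sin θ) = 1.2500
v = R·ω = 1.2500·-1.0000 = -1.2500

v = -1.2500, ω = -1.0000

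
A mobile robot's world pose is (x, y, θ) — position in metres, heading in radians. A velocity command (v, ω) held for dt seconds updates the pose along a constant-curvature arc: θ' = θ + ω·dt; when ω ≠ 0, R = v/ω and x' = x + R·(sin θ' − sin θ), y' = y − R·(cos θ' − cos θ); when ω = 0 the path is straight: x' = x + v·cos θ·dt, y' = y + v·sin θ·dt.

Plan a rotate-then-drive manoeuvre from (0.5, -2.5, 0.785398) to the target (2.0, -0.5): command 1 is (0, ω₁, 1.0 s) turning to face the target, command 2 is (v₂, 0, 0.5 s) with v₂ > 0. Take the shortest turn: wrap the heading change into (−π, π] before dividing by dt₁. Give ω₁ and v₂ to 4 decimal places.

heading to target = atan2(-0.5−-2.5, 2−0.5) = 0.9273
Δθ = wrap(0.9273 − 0.7854) = 0.1419; ω₁ = Δθ/dt₁ = 0.1419
distance = √((2−0.5)² + (-0.5−-2.5)²) = 2.5000; v₂ = distance/dt₂ = 5.0000

ω₁ = 0.1419, v₂ = 5.0000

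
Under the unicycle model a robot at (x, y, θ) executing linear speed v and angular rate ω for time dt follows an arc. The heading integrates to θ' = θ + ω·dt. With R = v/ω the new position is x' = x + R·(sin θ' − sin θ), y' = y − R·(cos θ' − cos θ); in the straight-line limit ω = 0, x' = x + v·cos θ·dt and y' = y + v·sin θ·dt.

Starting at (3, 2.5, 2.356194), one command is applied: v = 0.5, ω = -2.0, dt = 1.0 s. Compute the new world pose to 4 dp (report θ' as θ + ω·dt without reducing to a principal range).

(3.0896, 2.9111, 0.3562)

θ' = 2.3562 + -2.0·1.0 = 0.3562
R = v/ω = 0.5/-2.0 = -0.2500
x' = 3 + -0.2500·(sin 0.3562 − sin 2.3562) = 3.0896
y' = 2.5 − -0.2500·(cos 0.3562 − cos 2.3562) = 2.9111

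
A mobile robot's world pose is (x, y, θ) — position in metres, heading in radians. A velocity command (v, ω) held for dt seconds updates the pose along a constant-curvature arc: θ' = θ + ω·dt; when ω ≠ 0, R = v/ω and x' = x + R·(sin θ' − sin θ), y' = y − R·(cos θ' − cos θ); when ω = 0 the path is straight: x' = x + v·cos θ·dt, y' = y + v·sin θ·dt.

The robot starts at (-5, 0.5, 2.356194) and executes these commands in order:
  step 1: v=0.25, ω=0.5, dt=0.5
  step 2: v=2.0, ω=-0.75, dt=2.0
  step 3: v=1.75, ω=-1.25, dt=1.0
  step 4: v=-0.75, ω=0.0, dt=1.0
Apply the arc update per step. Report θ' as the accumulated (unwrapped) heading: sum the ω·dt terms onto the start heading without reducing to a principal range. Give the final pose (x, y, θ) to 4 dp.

(-5.4120, 4.9306, -0.1438)

step 1: θ'=2.6062 (R=0.5000) → pose (-5.0985, 0.5765, 2.6062)
step 2: θ'=1.1062 (R=-2.6667) → pose (-6.1220, 4.0648, 1.1062)
step 3: θ'=-0.1438 (R=-1.4000) → pose (-4.6697, 4.8231, -0.1438)
step 4: θ'=-0.1438 (straight) → pose (-5.4120, 4.9306, -0.1438)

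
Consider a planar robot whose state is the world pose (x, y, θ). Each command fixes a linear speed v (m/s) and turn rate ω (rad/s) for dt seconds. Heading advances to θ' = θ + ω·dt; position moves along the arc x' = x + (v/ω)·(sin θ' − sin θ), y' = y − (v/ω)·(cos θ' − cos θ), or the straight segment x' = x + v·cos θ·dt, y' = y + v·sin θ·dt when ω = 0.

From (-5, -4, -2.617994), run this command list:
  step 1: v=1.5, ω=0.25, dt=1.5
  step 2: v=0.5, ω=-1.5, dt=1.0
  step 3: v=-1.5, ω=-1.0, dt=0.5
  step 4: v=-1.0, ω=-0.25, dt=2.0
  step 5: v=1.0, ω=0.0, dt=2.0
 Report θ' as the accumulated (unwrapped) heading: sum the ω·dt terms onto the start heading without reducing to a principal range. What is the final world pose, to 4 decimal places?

step 1: θ'=-2.2430 (R=6.0000) → pose (-6.6947, -5.4599, -2.2430)
step 2: θ'=-3.7430 (R=-0.3333) → pose (-7.1441, -5.5272, -3.7430)
step 3: θ'=-4.2430 (R=1.5000) → pose (-6.6551, -6.0855, -4.2430)
step 4: θ'=-4.7430 (R=4.0000) → pose (-6.2243, -8.0173, -4.7430)
step 5: θ'=-4.7430 (straight) → pose (-6.1631, -6.0182, -4.7430)

(-6.1631, -6.0182, -4.7430)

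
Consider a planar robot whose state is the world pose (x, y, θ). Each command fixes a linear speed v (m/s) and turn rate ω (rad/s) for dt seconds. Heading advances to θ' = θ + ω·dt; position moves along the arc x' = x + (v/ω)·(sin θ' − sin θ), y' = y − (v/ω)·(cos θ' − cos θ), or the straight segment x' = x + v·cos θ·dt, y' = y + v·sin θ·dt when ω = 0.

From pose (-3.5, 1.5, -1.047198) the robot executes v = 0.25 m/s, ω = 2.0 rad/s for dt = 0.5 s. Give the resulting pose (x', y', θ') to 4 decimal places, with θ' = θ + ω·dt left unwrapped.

θ' = -1.0472 + 2.0·0.5 = -0.0472
R = v/ω = 0.25/2.0 = 0.1250
x' = -3.5 + 0.1250·(sin -0.0472 − sin -1.0472) = -3.3976
y' = 1.5 − 0.1250·(cos -0.0472 − cos -1.0472) = 1.4376

(-3.3976, 1.4376, -0.0472)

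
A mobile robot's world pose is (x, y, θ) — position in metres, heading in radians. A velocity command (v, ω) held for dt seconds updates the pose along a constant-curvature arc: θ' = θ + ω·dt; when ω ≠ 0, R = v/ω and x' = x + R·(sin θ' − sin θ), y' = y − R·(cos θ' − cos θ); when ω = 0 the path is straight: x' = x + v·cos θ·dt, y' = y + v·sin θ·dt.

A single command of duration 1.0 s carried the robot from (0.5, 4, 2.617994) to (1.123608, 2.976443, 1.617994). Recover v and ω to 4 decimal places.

v = -1.2500, ω = -1.0000

Δθ = 1.617994 − 2.617994 = -1.000000
ω = Δθ/dt = -1.000000/1.0 = -1.0000
R = −Δy/(cos θ' − cos θ) = 1.2500
v = R·ω = 1.2500·-1.0000 = -1.2500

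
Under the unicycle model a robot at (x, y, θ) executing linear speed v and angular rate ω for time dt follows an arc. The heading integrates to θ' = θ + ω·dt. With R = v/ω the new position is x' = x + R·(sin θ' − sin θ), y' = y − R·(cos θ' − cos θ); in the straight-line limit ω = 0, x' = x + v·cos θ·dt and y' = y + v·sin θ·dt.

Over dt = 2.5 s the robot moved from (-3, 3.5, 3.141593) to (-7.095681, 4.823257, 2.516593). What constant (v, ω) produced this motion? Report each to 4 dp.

Δθ = 2.516593 − 3.141593 = -0.625000
ω = Δθ/dt = -0.625000/2.5 = -0.2500
R = Δx/(sin θ' − sin θ) = -7.0000
v = R·ω = -7.0000·-0.2500 = 1.7500

v = 1.7500, ω = -0.2500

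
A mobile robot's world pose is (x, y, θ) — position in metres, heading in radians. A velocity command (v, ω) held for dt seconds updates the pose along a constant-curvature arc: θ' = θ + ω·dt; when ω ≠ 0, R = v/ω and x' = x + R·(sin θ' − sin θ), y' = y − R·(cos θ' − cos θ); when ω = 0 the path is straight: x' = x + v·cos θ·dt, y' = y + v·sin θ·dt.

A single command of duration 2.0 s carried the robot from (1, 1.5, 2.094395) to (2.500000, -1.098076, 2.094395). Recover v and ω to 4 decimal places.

Δθ = 2.094395 − 2.094395 = 0.000000
ω = Δθ/dt = 0.000000/2.0 = 0.0000
ω = 0 → v = (Δx·cos θ + Δy·sin θ)/dt = -1.5000

v = -1.5000, ω = 0.0000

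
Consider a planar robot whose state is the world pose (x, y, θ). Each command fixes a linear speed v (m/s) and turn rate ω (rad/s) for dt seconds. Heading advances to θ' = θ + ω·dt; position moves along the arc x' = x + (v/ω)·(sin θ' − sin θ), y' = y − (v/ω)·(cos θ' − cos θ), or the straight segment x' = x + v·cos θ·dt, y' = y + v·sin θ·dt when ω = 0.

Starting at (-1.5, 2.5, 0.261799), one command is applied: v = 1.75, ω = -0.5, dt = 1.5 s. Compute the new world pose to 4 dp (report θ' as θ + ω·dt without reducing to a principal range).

θ' = 0.2618 + -0.5·1.5 = -0.4882
R = v/ω = 1.75/-0.5 = -3.5000
x' = -1.5 + -3.5000·(sin -0.4882 − sin 0.2618) = 1.0475
y' = 2.5 − -3.5000·(cos -0.4882 − cos 0.2618) = 2.2104

(1.0475, 2.2104, -0.4882)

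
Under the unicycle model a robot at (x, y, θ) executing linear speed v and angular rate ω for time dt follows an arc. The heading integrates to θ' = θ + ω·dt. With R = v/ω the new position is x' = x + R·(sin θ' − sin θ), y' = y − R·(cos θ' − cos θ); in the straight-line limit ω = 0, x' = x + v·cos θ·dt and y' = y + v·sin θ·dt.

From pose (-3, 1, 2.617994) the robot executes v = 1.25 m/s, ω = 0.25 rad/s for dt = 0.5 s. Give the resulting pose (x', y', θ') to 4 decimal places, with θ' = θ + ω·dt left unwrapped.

(-3.5594, 1.2779, 2.7430)

θ' = 2.6180 + 0.25·0.5 = 2.7430
R = v/ω = 1.25/0.25 = 5.0000
x' = -3 + 5.0000·(sin 2.7430 − sin 2.6180) = -3.5594
y' = 1 − 5.0000·(cos 2.7430 − cos 2.6180) = 1.2779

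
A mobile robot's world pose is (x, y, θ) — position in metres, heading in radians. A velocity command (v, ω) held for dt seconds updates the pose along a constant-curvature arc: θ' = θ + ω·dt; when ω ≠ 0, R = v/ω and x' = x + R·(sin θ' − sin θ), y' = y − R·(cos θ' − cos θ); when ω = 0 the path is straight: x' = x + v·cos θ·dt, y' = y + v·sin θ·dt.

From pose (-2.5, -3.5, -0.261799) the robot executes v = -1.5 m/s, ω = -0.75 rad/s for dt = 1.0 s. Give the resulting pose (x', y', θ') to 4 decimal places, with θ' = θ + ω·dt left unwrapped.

(-3.6779, -2.6288, -1.0118)

θ' = -0.2618 + -0.75·1.0 = -1.0118
R = v/ω = -1.5/-0.75 = 2.0000
x' = -2.5 + 2.0000·(sin -1.0118 − sin -0.2618) = -3.6779
y' = -3.5 − 2.0000·(cos -1.0118 − cos -0.2618) = -2.6288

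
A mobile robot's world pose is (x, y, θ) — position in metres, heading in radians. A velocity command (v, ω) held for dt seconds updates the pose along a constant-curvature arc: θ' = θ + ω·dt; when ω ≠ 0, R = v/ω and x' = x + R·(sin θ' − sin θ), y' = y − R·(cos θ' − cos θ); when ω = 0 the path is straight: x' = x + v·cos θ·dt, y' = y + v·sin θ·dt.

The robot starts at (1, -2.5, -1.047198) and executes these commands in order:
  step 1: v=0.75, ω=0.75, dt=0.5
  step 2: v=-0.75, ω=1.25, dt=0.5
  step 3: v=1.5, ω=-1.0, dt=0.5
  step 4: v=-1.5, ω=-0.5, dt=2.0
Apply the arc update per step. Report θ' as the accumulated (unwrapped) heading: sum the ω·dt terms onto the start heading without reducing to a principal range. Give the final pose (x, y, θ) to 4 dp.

step 1: θ'=-0.6722 (R=1.0000) → pose (1.2433, -2.7825, -0.6722)
step 2: θ'=-0.0472 (R=-0.6000) → pose (0.8980, -2.6526, -0.0472)
step 3: θ'=-0.5472 (R=-1.5000) → pose (1.6077, -2.8699, -0.5472)
step 4: θ'=-1.5472 (R=3.0000) → pose (0.1694, -0.3788, -1.5472)

(0.1694, -0.3788, -1.5472)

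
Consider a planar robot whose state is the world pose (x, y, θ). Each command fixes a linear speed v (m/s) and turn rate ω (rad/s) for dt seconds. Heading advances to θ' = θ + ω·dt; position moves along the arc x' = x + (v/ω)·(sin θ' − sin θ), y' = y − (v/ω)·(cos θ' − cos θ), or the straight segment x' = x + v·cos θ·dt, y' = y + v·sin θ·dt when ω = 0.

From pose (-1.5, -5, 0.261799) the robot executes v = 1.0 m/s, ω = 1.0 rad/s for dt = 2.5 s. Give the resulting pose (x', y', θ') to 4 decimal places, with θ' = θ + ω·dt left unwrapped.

θ' = 0.2618 + 1.0·2.5 = 2.7618
R = v/ω = 1.0/1.0 = 1.0000
x' = -1.5 + 1.0000·(sin 2.7618 − sin 0.2618) = -1.3881
y' = -5 − 1.0000·(cos 2.7618 − cos 0.2618) = -3.1053

(-1.3881, -3.1053, 2.7618)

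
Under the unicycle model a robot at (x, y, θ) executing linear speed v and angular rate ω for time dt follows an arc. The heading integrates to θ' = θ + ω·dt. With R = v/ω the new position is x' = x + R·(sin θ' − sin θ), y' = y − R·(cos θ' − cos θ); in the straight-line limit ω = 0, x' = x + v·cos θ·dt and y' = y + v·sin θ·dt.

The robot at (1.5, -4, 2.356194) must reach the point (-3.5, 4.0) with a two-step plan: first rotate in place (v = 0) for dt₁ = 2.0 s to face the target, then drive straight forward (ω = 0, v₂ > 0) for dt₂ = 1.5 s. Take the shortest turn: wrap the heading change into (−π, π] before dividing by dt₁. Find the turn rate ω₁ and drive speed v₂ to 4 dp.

heading to target = atan2(4−-4, -3.5−1.5) = 2.1294
Δθ = wrap(2.1294 − 2.3562) = -0.2268; ω₁ = Δθ/dt₁ = -0.1134
distance = √((-3.5−1.5)² + (4−-4)²) = 9.4340; v₂ = distance/dt₂ = 6.2893

ω₁ = -0.1134, v₂ = 6.2893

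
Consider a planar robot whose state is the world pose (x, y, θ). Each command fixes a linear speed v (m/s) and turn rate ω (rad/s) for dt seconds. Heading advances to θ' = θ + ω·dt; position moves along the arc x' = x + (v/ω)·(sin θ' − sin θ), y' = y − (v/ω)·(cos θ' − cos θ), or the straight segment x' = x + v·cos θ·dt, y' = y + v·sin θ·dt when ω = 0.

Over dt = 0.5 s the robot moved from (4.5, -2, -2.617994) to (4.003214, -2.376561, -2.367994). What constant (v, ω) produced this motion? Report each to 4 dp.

v = 1.2500, ω = 0.5000

Δθ = -2.367994 − -2.617994 = 0.250000
ω = Δθ/dt = 0.250000/0.5 = 0.5000
R = Δx/(sin θ' − sin θ) = 2.5000
v = R·ω = 2.5000·0.5000 = 1.2500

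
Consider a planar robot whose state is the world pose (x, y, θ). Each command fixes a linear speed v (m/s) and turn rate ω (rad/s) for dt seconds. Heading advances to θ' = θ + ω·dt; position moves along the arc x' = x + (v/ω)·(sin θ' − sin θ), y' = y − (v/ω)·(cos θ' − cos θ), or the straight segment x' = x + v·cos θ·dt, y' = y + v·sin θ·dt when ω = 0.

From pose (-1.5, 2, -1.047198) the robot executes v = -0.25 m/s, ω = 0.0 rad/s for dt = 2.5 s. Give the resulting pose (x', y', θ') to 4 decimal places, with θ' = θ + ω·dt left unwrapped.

(-1.8125, 2.5413, -1.0472)

θ' = -1.0472 + 0.0·2.5 = -1.0472
ω = 0 → straight: x' = -1.5 + -0.25·cos(-1.0472)·2.5 = -1.8125
y' = 2 + -0.25·sin(-1.0472)·2.5 = 2.5413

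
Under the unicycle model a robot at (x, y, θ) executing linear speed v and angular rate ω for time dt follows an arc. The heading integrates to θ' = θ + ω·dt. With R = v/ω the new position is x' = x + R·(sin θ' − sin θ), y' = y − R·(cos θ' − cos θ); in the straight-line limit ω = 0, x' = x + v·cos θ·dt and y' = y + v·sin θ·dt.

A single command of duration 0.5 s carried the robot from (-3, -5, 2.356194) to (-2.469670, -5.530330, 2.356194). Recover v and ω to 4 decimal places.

Δθ = 2.356194 − 2.356194 = 0.000000
ω = Δθ/dt = 0.000000/0.5 = 0.0000
ω = 0 → v = (Δx·cos θ + Δy·sin θ)/dt = -1.5000

v = -1.5000, ω = 0.0000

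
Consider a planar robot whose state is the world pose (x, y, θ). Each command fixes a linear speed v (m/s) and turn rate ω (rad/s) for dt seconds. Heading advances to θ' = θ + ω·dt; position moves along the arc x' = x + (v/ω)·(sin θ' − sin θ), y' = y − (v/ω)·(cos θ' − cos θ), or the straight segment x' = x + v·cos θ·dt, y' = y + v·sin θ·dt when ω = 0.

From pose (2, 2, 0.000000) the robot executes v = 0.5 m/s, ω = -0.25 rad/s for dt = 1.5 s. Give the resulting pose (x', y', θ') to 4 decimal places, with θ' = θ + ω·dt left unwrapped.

(2.7325, 1.8610, -0.3750)

θ' = 0.0000 + -0.25·1.5 = -0.3750
R = v/ω = 0.5/-0.25 = -2.0000
x' = 2 + -2.0000·(sin -0.3750 − sin 0.0000) = 2.7325
y' = 2 − -2.0000·(cos -0.3750 − cos 0.0000) = 1.8610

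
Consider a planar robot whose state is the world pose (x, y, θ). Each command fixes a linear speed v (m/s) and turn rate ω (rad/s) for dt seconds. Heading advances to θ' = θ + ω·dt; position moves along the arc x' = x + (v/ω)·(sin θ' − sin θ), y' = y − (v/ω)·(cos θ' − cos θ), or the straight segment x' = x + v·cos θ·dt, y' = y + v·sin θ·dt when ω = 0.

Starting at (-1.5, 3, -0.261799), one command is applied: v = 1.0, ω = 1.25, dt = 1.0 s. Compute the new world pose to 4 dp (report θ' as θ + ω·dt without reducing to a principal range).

(-0.6249, 3.3326, 0.9882)

θ' = -0.2618 + 1.25·1.0 = 0.9882
R = v/ω = 1.0/1.25 = 0.8000
x' = -1.5 + 0.8000·(sin 0.9882 − sin -0.2618) = -0.6249
y' = 3 − 0.8000·(cos 0.9882 − cos -0.2618) = 3.3326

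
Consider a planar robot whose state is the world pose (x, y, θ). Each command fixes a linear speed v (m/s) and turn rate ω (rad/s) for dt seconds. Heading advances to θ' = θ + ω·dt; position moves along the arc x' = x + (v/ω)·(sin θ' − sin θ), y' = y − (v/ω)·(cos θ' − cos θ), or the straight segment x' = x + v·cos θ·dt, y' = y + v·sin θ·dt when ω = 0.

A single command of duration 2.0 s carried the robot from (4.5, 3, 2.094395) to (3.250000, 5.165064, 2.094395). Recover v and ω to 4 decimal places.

v = 1.2500, ω = 0.0000

Δθ = 2.094395 − 2.094395 = 0.000000
ω = Δθ/dt = 0.000000/2.0 = 0.0000
ω = 0 → v = (Δx·cos θ + Δy·sin θ)/dt = 1.2500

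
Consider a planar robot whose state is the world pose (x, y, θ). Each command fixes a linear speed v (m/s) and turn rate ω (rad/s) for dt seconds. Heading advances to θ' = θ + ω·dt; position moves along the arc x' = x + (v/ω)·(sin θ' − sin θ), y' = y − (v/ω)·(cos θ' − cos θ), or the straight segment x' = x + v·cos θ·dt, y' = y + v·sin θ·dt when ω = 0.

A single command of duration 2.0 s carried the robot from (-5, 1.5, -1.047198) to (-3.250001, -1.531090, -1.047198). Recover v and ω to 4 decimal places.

v = 1.7500, ω = 0.0000

Δθ = -1.047198 − -1.047198 = 0.000000
ω = Δθ/dt = 0.000000/2.0 = 0.0000
ω = 0 → v = (Δx·cos θ + Δy·sin θ)/dt = 1.7500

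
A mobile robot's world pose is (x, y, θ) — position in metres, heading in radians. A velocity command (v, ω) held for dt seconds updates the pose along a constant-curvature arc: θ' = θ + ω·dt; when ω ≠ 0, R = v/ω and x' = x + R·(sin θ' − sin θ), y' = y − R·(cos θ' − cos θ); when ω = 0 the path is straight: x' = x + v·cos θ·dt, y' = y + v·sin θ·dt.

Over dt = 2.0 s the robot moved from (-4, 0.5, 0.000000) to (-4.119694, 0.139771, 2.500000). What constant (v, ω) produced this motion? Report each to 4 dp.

Δθ = 2.500000 − 0.000000 = 2.500000
ω = Δθ/dt = 2.500000/2.0 = 1.2500
R = −Δy/(cos θ' − cos θ) = -0.2000
v = R·ω = -0.2000·1.2500 = -0.2500

v = -0.2500, ω = 1.2500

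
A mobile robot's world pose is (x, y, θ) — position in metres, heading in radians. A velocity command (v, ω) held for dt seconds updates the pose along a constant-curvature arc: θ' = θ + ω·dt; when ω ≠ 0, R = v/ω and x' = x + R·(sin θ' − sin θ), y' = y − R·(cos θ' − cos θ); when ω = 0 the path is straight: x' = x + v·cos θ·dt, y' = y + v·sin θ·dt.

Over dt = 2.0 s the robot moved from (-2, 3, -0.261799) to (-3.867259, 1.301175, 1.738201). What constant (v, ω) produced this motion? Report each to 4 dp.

v = -1.5000, ω = 1.0000

Δθ = 1.738201 − -0.261799 = 2.000000
ω = Δθ/dt = 2.000000/2.0 = 1.0000
R = Δx/(sin θ' − sin θ) = -1.5000
v = R·ω = -1.5000·1.0000 = -1.5000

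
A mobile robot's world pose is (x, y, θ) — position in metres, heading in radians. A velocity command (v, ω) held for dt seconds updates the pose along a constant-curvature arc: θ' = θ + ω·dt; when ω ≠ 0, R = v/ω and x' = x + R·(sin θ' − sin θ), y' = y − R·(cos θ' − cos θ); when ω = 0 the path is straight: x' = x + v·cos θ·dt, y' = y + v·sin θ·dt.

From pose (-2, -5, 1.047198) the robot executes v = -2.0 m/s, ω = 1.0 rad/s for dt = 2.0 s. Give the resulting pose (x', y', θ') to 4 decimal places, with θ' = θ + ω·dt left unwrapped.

(-0.4565, -7.9911, 3.0472)

θ' = 1.0472 + 1.0·2.0 = 3.0472
R = v/ω = -2.0/1.0 = -2.0000
x' = -2 + -2.0000·(sin 3.0472 − sin 1.0472) = -0.4565
y' = -5 − -2.0000·(cos 3.0472 − cos 1.0472) = -7.9911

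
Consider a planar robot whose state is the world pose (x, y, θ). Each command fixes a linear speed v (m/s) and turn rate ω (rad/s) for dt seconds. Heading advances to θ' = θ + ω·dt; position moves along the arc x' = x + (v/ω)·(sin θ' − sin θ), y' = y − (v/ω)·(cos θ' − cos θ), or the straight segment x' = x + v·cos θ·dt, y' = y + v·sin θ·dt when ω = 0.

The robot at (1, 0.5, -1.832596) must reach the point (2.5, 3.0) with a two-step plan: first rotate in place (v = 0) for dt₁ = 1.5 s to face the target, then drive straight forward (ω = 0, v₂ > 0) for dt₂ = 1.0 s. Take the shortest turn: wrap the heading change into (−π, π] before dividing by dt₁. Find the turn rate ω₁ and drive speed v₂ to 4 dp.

ω₁ = 1.9086, v₂ = 2.9155

heading to target = atan2(3−0.5, 2.5−1) = 1.0304
Δθ = wrap(1.0304 − -1.8326) = 2.8630; ω₁ = Δθ/dt₁ = 1.9086
distance = √((2.5−1)² + (3−0.5)²) = 2.9155; v₂ = distance/dt₂ = 2.9155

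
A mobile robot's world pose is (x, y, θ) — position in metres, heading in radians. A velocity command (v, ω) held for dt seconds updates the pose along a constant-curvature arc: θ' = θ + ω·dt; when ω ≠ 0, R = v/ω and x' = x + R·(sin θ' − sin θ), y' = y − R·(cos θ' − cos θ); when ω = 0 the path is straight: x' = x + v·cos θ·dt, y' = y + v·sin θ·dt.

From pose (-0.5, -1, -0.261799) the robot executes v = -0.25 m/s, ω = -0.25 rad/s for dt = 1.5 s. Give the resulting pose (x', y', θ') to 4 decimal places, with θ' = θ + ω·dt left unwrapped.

θ' = -0.2618 + -0.25·1.5 = -0.6368
R = v/ω = -0.25/-0.25 = 1.0000
x' = -0.5 + 1.0000·(sin -0.6368 − sin -0.2618) = -0.8358
y' = -1 − 1.0000·(cos -0.6368 − cos -0.2618) = -0.8381

(-0.8358, -0.8381, -0.6368)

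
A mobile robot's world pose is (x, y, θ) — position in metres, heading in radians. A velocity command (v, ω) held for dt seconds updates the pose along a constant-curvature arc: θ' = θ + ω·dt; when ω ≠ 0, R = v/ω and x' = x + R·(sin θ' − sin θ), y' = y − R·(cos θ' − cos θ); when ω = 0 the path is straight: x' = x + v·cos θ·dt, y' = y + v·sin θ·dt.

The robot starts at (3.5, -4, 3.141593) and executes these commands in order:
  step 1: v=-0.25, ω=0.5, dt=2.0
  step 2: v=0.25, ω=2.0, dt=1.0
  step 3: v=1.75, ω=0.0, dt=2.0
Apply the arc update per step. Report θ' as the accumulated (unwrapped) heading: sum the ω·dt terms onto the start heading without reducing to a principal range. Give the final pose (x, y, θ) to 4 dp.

step 1: θ'=4.1416 (R=-0.5000) → pose (3.9207, -3.7702, 4.1416)
step 2: θ'=6.1416 (R=0.1250) → pose (4.0083, -3.9614, 6.1416)
step 3: θ'=6.1416 (straight) → pose (7.4733, -4.4554, 6.1416)

(7.4733, -4.4554, 6.1416)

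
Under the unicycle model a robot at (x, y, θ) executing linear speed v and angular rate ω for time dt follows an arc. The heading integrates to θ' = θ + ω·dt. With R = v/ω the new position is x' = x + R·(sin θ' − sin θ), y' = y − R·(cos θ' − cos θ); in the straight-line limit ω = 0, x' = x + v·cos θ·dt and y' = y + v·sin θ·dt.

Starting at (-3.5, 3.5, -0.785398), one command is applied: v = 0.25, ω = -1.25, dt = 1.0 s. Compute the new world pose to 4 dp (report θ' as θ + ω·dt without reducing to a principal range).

θ' = -0.7854 + -1.25·1.0 = -2.0354
R = v/ω = 0.25/-1.25 = -0.2000
x' = -3.5 + -0.2000·(sin -2.0354 − sin -0.7854) = -3.4626
y' = 3.5 − -0.2000·(cos -2.0354 − cos -0.7854) = 3.2690

(-3.4626, 3.2690, -2.0354)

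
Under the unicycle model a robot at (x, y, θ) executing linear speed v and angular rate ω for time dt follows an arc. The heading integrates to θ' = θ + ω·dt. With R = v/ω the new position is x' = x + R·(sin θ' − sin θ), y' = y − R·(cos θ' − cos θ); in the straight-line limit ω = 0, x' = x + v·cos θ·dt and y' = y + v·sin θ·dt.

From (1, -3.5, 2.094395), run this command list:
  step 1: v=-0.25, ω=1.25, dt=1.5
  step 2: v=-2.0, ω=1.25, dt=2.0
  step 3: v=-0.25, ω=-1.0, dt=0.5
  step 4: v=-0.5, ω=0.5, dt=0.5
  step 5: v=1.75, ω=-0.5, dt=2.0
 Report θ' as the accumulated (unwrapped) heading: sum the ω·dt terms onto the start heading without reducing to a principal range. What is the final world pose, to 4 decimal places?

step 1: θ'=3.9694 (R=-0.2000) → pose (1.3205, -3.5353, 3.9694)
step 2: θ'=6.4694 (R=-1.6000) → pose (-0.1540, -0.8806, 6.4694)
step 3: θ'=5.9694 (R=0.2500) → pose (-0.2775, -0.8727, 5.9694)
step 4: θ'=6.2194 (R=-1.0000) → pose (-0.5224, -0.8259, 6.2194)
step 5: θ'=5.2194 (R=-3.5000) → pose (2.3142, -2.6193, 5.2194)

(2.3142, -2.6193, 5.2194)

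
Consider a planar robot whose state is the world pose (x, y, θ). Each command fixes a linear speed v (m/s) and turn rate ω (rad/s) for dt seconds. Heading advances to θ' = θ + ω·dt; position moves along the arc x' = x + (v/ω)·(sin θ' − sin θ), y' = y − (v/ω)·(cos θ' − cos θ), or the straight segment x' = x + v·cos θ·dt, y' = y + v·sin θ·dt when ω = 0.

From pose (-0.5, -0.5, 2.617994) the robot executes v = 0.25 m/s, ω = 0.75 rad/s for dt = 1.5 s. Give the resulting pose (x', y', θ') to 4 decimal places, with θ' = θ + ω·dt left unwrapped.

(-0.8553, -0.5138, 3.7430)

θ' = 2.6180 + 0.75·1.5 = 3.7430
R = v/ω = 0.25/0.75 = 0.3333
x' = -0.5 + 0.3333·(sin 3.7430 − sin 2.6180) = -0.8553
y' = -0.5 − 0.3333·(cos 3.7430 − cos 2.6180) = -0.5138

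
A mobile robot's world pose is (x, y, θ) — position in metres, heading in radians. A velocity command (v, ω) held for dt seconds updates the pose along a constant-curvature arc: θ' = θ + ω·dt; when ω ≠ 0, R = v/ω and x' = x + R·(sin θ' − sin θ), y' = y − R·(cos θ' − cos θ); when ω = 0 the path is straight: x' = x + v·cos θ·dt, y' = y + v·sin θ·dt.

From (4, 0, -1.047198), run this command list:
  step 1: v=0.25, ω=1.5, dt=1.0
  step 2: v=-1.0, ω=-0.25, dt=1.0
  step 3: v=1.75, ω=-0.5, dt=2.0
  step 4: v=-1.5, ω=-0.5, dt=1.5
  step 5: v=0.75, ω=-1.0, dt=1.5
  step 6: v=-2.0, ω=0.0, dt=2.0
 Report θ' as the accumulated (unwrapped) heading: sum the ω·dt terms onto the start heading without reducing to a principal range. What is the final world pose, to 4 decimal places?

(8.9319, 0.2676, -3.0472)

step 1: θ'=0.4528 (R=0.1667) → pose (4.2173, -0.0665, 0.4528)
step 2: θ'=0.2028 (R=4.0000) → pose (3.2730, -0.3877, 0.2028)
step 3: θ'=-0.7972 (R=-3.5000) → pose (6.4818, -1.3704, -0.7972)
step 4: θ'=-1.5472 (R=3.0000) → pose (5.6289, 0.6549, -1.5472)
step 5: θ'=-3.0472 (R=-0.7500) → pose (4.9498, -0.1094, -3.0472)
step 6: θ'=-3.0472 (straight) → pose (8.9319, 0.2676, -3.0472)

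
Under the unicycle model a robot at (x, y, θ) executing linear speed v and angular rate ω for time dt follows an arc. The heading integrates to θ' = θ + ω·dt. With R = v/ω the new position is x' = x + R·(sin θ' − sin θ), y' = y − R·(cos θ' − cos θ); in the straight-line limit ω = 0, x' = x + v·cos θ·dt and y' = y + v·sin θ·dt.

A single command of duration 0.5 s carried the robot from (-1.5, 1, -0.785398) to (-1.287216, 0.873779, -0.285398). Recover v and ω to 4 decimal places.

Δθ = -0.285398 − -0.785398 = 0.500000
ω = Δθ/dt = 0.500000/0.5 = 1.0000
R = Δx/(sin θ' − sin θ) = 0.5000
v = R·ω = 0.5000·1.0000 = 0.5000

v = 0.5000, ω = 1.0000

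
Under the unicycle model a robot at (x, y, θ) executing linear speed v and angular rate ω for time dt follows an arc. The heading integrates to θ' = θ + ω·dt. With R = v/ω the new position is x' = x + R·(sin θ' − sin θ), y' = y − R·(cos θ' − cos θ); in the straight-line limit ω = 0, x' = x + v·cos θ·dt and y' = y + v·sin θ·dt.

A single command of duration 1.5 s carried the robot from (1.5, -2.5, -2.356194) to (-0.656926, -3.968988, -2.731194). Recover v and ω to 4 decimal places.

Δθ = -2.731194 − -2.356194 = -0.375000
ω = Δθ/dt = -0.375000/1.5 = -0.2500
R = Δx/(sin θ' − sin θ) = -7.0000
v = R·ω = -7.0000·-0.2500 = 1.7500

v = 1.7500, ω = -0.2500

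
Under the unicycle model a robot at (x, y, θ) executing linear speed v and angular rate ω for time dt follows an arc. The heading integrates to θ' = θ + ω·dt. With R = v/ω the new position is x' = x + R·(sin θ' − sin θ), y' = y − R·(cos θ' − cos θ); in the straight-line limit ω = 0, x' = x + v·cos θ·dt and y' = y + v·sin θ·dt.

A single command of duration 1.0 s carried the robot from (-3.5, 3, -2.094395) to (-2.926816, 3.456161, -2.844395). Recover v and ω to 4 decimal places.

Δθ = -2.844395 − -2.094395 = -0.750000
ω = Δθ/dt = -0.750000/1.0 = -0.7500
R = Δx/(sin θ' − sin θ) = 1.0000
v = R·ω = 1.0000·-0.7500 = -0.7500

v = -0.7500, ω = -0.7500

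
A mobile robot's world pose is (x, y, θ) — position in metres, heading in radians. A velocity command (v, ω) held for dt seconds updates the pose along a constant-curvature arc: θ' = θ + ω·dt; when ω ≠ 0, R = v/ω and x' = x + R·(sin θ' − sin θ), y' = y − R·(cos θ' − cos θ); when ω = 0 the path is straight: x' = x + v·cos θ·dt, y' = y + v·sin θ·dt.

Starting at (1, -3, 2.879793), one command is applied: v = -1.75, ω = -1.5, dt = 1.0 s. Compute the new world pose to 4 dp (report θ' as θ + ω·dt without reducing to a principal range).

θ' = 2.8798 + -1.5·1.0 = 1.3798
R = v/ω = -1.75/-1.5 = 1.1667
x' = 1 + 1.1667·(sin 1.3798 − sin 2.8798) = 1.8435
y' = -3 − 1.1667·(cos 1.3798 − cos 2.8798) = -4.3484

(1.8435, -4.3484, 1.3798)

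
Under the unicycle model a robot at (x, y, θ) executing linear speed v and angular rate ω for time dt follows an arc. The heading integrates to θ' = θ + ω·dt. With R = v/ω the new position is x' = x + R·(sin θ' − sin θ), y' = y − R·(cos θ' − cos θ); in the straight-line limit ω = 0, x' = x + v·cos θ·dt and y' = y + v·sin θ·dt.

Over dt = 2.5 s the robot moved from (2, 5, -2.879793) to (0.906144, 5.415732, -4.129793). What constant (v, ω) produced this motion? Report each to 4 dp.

Δθ = -4.129793 − -2.879793 = -1.250000
ω = Δθ/dt = -1.250000/2.5 = -0.5000
R = Δx/(sin θ' − sin θ) = -1.0000
v = R·ω = -1.0000·-0.5000 = 0.5000

v = 0.5000, ω = -0.5000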